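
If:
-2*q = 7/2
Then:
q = -7/4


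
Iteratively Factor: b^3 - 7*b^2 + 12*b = (b - 3)*(b^2 - 4*b) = (b - 4)*(b - 3)*(b)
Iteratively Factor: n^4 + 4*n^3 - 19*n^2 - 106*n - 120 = (n + 4)*(n^3 - 19*n - 30) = (n + 2)*(n + 4)*(n^2 - 2*n - 15) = (n + 2)*(n + 3)*(n + 4)*(n - 5)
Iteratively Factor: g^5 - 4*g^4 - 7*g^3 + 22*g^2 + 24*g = (g - 3)*(g^4 - g^3 - 10*g^2 - 8*g) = (g - 3)*(g + 2)*(g^3 - 3*g^2 - 4*g) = (g - 3)*(g + 1)*(g + 2)*(g^2 - 4*g) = g*(g - 3)*(g + 1)*(g + 2)*(g - 4)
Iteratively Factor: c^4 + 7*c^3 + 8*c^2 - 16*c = (c - 1)*(c^3 + 8*c^2 + 16*c) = (c - 1)*(c + 4)*(c^2 + 4*c) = c*(c - 1)*(c + 4)*(c + 4)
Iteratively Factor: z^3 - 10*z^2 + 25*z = (z)*(z^2 - 10*z + 25) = z*(z - 5)*(z - 5)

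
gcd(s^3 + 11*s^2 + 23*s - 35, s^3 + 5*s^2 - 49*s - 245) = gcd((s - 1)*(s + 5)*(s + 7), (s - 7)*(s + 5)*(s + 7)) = s^2 + 12*s + 35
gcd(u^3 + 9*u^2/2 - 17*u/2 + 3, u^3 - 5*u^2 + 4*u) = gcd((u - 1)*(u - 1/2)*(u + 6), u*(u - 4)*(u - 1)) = u - 1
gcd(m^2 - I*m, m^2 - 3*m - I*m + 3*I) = m - I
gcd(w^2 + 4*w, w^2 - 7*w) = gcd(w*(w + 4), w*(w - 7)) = w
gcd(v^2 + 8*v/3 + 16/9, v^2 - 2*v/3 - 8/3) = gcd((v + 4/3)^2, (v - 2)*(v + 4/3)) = v + 4/3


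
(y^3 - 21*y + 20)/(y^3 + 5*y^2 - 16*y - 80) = (y - 1)/(y + 4)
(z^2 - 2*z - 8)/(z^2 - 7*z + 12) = (z + 2)/(z - 3)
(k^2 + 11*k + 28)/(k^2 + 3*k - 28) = (k + 4)/(k - 4)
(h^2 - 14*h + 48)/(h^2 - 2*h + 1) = (h^2 - 14*h + 48)/(h^2 - 2*h + 1)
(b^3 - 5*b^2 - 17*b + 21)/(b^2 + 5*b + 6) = (b^2 - 8*b + 7)/(b + 2)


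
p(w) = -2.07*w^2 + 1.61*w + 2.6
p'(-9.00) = 38.87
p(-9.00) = -179.56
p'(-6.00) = 26.45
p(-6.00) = -81.58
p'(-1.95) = 9.68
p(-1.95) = -8.41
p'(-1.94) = 9.64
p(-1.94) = -8.31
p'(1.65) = -5.22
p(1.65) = -0.38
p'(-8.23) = 35.68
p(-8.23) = -150.86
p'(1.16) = -3.19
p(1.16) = 1.68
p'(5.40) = -20.75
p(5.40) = -49.07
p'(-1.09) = 6.12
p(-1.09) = -1.61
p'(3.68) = -13.63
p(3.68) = -19.51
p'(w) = 1.61 - 4.14*w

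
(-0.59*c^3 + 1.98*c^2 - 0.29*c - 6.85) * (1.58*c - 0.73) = -0.9322*c^4 + 3.5591*c^3 - 1.9036*c^2 - 10.6113*c + 5.0005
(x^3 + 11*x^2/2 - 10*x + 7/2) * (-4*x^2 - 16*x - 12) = -4*x^5 - 38*x^4 - 60*x^3 + 80*x^2 + 64*x - 42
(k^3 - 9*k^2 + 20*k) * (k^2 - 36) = k^5 - 9*k^4 - 16*k^3 + 324*k^2 - 720*k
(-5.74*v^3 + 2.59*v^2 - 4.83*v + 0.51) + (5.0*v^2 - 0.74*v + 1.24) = -5.74*v^3 + 7.59*v^2 - 5.57*v + 1.75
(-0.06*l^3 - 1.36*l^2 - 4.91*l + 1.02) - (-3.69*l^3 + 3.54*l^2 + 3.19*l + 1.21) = 3.63*l^3 - 4.9*l^2 - 8.1*l - 0.19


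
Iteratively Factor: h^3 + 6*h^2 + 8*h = (h + 2)*(h^2 + 4*h) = h*(h + 2)*(h + 4)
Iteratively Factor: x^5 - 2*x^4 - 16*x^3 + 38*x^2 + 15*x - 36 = (x - 1)*(x^4 - x^3 - 17*x^2 + 21*x + 36) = (x - 1)*(x + 1)*(x^3 - 2*x^2 - 15*x + 36) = (x - 3)*(x - 1)*(x + 1)*(x^2 + x - 12) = (x - 3)*(x - 1)*(x + 1)*(x + 4)*(x - 3)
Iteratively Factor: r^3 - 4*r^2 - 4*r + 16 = (r + 2)*(r^2 - 6*r + 8) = (r - 2)*(r + 2)*(r - 4)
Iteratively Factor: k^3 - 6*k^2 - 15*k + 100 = (k + 4)*(k^2 - 10*k + 25) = (k - 5)*(k + 4)*(k - 5)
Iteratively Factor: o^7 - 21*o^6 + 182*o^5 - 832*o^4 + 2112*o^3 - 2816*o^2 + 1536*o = (o)*(o^6 - 21*o^5 + 182*o^4 - 832*o^3 + 2112*o^2 - 2816*o + 1536) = o*(o - 4)*(o^5 - 17*o^4 + 114*o^3 - 376*o^2 + 608*o - 384) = o*(o - 4)^2*(o^4 - 13*o^3 + 62*o^2 - 128*o + 96) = o*(o - 4)^2*(o - 3)*(o^3 - 10*o^2 + 32*o - 32) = o*(o - 4)^3*(o - 3)*(o^2 - 6*o + 8) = o*(o - 4)^3*(o - 3)*(o - 2)*(o - 4)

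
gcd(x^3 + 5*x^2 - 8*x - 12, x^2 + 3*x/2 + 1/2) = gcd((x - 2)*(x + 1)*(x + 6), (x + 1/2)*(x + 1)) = x + 1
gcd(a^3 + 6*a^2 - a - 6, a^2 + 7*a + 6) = a^2 + 7*a + 6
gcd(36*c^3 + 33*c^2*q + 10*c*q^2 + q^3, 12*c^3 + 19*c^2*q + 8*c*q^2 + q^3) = 12*c^2 + 7*c*q + q^2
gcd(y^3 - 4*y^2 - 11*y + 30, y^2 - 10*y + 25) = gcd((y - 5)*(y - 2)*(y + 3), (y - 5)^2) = y - 5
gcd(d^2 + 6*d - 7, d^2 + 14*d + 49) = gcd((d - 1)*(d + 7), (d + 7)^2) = d + 7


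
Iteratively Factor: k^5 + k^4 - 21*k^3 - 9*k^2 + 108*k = (k - 3)*(k^4 + 4*k^3 - 9*k^2 - 36*k) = (k - 3)^2*(k^3 + 7*k^2 + 12*k) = (k - 3)^2*(k + 3)*(k^2 + 4*k) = (k - 3)^2*(k + 3)*(k + 4)*(k)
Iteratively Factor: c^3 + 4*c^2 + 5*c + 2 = (c + 1)*(c^2 + 3*c + 2) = (c + 1)*(c + 2)*(c + 1)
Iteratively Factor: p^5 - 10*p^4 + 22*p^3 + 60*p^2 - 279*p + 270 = (p - 3)*(p^4 - 7*p^3 + p^2 + 63*p - 90) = (p - 3)^2*(p^3 - 4*p^2 - 11*p + 30) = (p - 3)^2*(p - 2)*(p^2 - 2*p - 15) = (p - 5)*(p - 3)^2*(p - 2)*(p + 3)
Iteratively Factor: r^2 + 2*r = (r)*(r + 2)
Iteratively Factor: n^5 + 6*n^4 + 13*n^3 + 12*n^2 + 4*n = (n + 1)*(n^4 + 5*n^3 + 8*n^2 + 4*n) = (n + 1)*(n + 2)*(n^3 + 3*n^2 + 2*n) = (n + 1)^2*(n + 2)*(n^2 + 2*n) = (n + 1)^2*(n + 2)^2*(n)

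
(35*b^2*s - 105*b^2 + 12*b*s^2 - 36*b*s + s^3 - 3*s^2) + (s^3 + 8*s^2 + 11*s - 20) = 35*b^2*s - 105*b^2 + 12*b*s^2 - 36*b*s + 2*s^3 + 5*s^2 + 11*s - 20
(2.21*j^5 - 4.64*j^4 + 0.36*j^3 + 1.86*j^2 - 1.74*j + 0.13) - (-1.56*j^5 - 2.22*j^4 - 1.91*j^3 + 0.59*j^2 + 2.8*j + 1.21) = 3.77*j^5 - 2.42*j^4 + 2.27*j^3 + 1.27*j^2 - 4.54*j - 1.08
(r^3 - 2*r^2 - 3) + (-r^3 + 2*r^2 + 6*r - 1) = 6*r - 4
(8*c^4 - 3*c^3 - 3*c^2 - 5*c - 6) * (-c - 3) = -8*c^5 - 21*c^4 + 12*c^3 + 14*c^2 + 21*c + 18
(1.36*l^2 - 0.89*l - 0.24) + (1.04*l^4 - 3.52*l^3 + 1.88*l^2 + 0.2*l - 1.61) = 1.04*l^4 - 3.52*l^3 + 3.24*l^2 - 0.69*l - 1.85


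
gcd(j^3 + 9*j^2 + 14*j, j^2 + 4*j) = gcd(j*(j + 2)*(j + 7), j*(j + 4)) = j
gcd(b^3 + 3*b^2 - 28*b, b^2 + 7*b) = b^2 + 7*b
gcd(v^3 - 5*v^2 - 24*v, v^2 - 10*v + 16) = v - 8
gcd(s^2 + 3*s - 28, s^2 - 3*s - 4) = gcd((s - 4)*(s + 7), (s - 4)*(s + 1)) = s - 4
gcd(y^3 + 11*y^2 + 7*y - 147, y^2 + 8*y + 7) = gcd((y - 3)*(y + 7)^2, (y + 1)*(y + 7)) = y + 7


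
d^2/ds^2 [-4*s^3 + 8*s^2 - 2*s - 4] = 16 - 24*s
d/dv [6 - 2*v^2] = -4*v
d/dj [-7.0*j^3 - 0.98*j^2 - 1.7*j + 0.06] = -21.0*j^2 - 1.96*j - 1.7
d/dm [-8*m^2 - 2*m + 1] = -16*m - 2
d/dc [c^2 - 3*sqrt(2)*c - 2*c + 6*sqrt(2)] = 2*c - 3*sqrt(2) - 2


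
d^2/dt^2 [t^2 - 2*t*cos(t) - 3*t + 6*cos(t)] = 2*t*cos(t) + 4*sin(t) - 6*cos(t) + 2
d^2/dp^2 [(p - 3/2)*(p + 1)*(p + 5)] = 6*p + 9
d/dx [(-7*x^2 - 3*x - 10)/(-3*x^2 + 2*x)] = (-23*x^2 - 60*x + 20)/(x^2*(9*x^2 - 12*x + 4))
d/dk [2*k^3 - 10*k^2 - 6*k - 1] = 6*k^2 - 20*k - 6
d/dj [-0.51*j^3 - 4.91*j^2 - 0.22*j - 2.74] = -1.53*j^2 - 9.82*j - 0.22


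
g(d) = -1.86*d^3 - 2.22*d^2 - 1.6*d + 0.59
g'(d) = -5.58*d^2 - 4.44*d - 1.6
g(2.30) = -37.46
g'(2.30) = -41.33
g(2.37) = -40.43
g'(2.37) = -43.47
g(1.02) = -5.33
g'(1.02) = -11.93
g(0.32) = -0.21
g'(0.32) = -3.59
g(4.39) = -206.58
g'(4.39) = -128.63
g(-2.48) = 19.27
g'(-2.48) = -24.91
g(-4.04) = 93.47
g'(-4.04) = -74.74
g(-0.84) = 1.47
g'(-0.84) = -1.81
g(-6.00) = 332.03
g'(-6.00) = -175.84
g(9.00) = -1549.57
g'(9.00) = -493.54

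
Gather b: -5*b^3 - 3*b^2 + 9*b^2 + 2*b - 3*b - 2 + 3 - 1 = -5*b^3 + 6*b^2 - b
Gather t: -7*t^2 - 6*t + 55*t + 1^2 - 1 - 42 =-7*t^2 + 49*t - 42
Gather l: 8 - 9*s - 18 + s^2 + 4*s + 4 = s^2 - 5*s - 6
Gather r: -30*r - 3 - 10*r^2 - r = -10*r^2 - 31*r - 3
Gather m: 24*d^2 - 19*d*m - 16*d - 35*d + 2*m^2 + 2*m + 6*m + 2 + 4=24*d^2 - 51*d + 2*m^2 + m*(8 - 19*d) + 6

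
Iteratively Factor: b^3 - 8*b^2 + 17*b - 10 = (b - 1)*(b^2 - 7*b + 10) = (b - 5)*(b - 1)*(b - 2)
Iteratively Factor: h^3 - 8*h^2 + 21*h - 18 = (h - 3)*(h^2 - 5*h + 6) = (h - 3)*(h - 2)*(h - 3)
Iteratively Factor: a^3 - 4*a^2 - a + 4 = (a - 1)*(a^2 - 3*a - 4) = (a - 4)*(a - 1)*(a + 1)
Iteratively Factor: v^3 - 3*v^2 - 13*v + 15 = (v + 3)*(v^2 - 6*v + 5) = (v - 5)*(v + 3)*(v - 1)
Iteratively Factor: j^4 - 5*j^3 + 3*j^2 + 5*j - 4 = (j - 1)*(j^3 - 4*j^2 - j + 4) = (j - 4)*(j - 1)*(j^2 - 1) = (j - 4)*(j - 1)^2*(j + 1)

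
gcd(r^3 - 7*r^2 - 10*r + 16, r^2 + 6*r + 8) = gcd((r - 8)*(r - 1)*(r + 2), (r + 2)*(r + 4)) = r + 2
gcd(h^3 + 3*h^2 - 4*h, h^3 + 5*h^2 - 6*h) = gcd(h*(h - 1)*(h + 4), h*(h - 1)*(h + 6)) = h^2 - h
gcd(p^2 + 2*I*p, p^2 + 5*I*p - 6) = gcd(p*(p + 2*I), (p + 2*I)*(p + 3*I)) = p + 2*I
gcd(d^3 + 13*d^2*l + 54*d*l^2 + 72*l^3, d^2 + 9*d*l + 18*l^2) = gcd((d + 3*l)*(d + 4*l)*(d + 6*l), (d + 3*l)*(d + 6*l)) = d^2 + 9*d*l + 18*l^2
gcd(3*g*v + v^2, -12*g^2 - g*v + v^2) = 3*g + v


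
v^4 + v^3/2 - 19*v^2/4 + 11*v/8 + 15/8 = (v - 3/2)*(v - 1)*(v + 1/2)*(v + 5/2)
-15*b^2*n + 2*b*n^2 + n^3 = n*(-3*b + n)*(5*b + n)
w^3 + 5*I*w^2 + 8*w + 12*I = (w - 2*I)*(w + I)*(w + 6*I)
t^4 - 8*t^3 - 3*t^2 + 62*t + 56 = (t - 7)*(t - 4)*(t + 1)*(t + 2)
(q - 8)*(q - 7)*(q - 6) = q^3 - 21*q^2 + 146*q - 336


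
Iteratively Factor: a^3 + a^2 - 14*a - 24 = (a + 2)*(a^2 - a - 12) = (a - 4)*(a + 2)*(a + 3)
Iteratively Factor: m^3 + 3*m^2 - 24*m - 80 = (m - 5)*(m^2 + 8*m + 16) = (m - 5)*(m + 4)*(m + 4)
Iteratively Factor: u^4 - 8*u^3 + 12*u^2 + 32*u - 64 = (u - 4)*(u^3 - 4*u^2 - 4*u + 16) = (u - 4)*(u + 2)*(u^2 - 6*u + 8) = (u - 4)*(u - 2)*(u + 2)*(u - 4)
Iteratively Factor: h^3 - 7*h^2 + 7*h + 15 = (h + 1)*(h^2 - 8*h + 15) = (h - 3)*(h + 1)*(h - 5)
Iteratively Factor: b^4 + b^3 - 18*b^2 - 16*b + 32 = (b - 4)*(b^3 + 5*b^2 + 2*b - 8) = (b - 4)*(b + 4)*(b^2 + b - 2) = (b - 4)*(b + 2)*(b + 4)*(b - 1)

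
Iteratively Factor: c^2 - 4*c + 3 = (c - 3)*(c - 1)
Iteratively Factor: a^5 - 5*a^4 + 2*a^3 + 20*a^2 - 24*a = (a - 3)*(a^4 - 2*a^3 - 4*a^2 + 8*a) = (a - 3)*(a - 2)*(a^3 - 4*a) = a*(a - 3)*(a - 2)*(a^2 - 4) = a*(a - 3)*(a - 2)^2*(a + 2)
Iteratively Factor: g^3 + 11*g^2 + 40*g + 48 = (g + 4)*(g^2 + 7*g + 12) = (g + 4)^2*(g + 3)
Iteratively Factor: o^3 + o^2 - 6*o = (o)*(o^2 + o - 6) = o*(o + 3)*(o - 2)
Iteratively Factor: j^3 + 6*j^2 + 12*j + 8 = (j + 2)*(j^2 + 4*j + 4) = (j + 2)^2*(j + 2)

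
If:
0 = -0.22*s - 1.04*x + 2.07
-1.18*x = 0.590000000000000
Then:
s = 11.77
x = -0.50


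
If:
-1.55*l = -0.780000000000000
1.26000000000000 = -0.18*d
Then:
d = -7.00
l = 0.50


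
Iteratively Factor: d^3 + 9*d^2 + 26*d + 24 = (d + 2)*(d^2 + 7*d + 12) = (d + 2)*(d + 3)*(d + 4)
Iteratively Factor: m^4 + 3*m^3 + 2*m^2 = (m)*(m^3 + 3*m^2 + 2*m) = m^2*(m^2 + 3*m + 2) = m^2*(m + 1)*(m + 2)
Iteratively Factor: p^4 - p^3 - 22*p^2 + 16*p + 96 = (p - 4)*(p^3 + 3*p^2 - 10*p - 24) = (p - 4)*(p + 4)*(p^2 - p - 6) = (p - 4)*(p + 2)*(p + 4)*(p - 3)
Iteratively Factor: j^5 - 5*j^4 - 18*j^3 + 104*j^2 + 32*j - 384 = (j + 4)*(j^4 - 9*j^3 + 18*j^2 + 32*j - 96) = (j - 3)*(j + 4)*(j^3 - 6*j^2 + 32) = (j - 4)*(j - 3)*(j + 4)*(j^2 - 2*j - 8) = (j - 4)^2*(j - 3)*(j + 4)*(j + 2)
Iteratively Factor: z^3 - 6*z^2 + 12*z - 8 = (z - 2)*(z^2 - 4*z + 4) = (z - 2)^2*(z - 2)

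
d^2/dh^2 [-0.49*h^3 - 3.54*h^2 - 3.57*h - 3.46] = -2.94*h - 7.08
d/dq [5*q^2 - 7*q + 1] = 10*q - 7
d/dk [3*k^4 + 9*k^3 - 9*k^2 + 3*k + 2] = 12*k^3 + 27*k^2 - 18*k + 3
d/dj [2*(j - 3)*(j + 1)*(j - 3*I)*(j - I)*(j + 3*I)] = 10*j^4 - 8*j^3*(2 + I) + 12*j^2*(3 + I) - 24*j*(3 + I) - 54 + 36*I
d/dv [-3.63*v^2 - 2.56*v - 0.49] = -7.26*v - 2.56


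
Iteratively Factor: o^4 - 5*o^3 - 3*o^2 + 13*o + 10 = (o + 1)*(o^3 - 6*o^2 + 3*o + 10) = (o - 5)*(o + 1)*(o^2 - o - 2) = (o - 5)*(o - 2)*(o + 1)*(o + 1)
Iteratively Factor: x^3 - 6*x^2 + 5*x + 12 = (x - 3)*(x^2 - 3*x - 4) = (x - 4)*(x - 3)*(x + 1)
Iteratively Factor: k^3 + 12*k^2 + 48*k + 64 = (k + 4)*(k^2 + 8*k + 16) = (k + 4)^2*(k + 4)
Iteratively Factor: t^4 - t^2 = (t + 1)*(t^3 - t^2) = t*(t + 1)*(t^2 - t) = t^2*(t + 1)*(t - 1)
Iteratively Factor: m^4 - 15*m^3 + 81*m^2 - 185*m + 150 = (m - 2)*(m^3 - 13*m^2 + 55*m - 75) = (m - 5)*(m - 2)*(m^2 - 8*m + 15) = (m - 5)^2*(m - 2)*(m - 3)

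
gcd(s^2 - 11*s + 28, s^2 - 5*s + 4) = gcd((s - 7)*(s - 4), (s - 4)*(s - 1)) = s - 4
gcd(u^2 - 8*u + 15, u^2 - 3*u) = u - 3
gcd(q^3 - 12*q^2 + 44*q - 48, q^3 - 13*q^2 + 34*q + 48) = q - 6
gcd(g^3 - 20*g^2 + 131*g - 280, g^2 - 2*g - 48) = g - 8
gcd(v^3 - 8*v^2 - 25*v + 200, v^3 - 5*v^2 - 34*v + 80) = v^2 - 3*v - 40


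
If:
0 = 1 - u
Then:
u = 1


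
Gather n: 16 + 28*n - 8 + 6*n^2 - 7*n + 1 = 6*n^2 + 21*n + 9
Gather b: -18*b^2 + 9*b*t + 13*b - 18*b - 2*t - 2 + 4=-18*b^2 + b*(9*t - 5) - 2*t + 2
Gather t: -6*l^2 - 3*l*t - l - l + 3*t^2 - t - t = -6*l^2 - 2*l + 3*t^2 + t*(-3*l - 2)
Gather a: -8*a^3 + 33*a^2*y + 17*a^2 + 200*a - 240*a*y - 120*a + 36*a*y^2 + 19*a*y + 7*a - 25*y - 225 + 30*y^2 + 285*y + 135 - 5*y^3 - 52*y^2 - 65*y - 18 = -8*a^3 + a^2*(33*y + 17) + a*(36*y^2 - 221*y + 87) - 5*y^3 - 22*y^2 + 195*y - 108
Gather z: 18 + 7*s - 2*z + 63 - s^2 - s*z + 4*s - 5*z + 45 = -s^2 + 11*s + z*(-s - 7) + 126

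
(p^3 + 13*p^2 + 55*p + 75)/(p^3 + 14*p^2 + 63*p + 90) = (p + 5)/(p + 6)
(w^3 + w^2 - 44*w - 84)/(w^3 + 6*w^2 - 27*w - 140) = (w^3 + w^2 - 44*w - 84)/(w^3 + 6*w^2 - 27*w - 140)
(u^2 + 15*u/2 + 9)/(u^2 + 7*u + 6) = (u + 3/2)/(u + 1)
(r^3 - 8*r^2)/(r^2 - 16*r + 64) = r^2/(r - 8)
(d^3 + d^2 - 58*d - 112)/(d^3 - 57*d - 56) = (d + 2)/(d + 1)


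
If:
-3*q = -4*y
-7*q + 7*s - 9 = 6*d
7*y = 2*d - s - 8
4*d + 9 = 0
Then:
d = -9/4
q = -332/175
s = -127/50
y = -249/175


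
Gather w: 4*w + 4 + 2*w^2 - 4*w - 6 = 2*w^2 - 2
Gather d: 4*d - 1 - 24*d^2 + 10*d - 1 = -24*d^2 + 14*d - 2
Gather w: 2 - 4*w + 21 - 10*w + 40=63 - 14*w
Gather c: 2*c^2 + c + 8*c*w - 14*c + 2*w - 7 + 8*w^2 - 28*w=2*c^2 + c*(8*w - 13) + 8*w^2 - 26*w - 7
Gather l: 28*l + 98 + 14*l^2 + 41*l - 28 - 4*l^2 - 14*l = 10*l^2 + 55*l + 70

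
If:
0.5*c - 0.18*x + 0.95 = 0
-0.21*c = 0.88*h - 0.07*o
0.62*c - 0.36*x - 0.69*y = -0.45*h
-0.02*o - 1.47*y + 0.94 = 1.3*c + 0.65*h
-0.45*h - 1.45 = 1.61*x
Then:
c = -2.57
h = 3.44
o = 35.56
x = -1.86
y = 0.91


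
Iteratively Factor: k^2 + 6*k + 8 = (k + 2)*(k + 4)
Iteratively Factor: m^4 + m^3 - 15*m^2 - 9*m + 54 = (m - 2)*(m^3 + 3*m^2 - 9*m - 27) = (m - 2)*(m + 3)*(m^2 - 9) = (m - 2)*(m + 3)^2*(m - 3)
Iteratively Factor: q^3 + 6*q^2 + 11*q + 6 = (q + 2)*(q^2 + 4*q + 3) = (q + 1)*(q + 2)*(q + 3)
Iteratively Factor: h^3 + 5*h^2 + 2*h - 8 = (h + 4)*(h^2 + h - 2) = (h - 1)*(h + 4)*(h + 2)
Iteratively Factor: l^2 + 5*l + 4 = (l + 4)*(l + 1)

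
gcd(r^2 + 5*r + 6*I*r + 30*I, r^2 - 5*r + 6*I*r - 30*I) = r + 6*I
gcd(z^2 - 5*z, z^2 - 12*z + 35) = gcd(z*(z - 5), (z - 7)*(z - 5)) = z - 5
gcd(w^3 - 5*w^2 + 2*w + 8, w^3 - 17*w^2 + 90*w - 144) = 1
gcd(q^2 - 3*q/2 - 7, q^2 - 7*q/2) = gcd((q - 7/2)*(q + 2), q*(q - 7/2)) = q - 7/2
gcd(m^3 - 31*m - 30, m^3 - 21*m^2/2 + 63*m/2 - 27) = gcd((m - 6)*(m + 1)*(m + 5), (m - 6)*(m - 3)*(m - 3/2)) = m - 6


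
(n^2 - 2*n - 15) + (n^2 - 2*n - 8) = 2*n^2 - 4*n - 23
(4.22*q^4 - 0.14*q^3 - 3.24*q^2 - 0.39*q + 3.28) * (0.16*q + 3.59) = 0.6752*q^5 + 15.1274*q^4 - 1.021*q^3 - 11.694*q^2 - 0.8753*q + 11.7752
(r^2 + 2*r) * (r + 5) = r^3 + 7*r^2 + 10*r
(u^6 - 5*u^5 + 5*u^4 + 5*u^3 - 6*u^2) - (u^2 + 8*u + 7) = u^6 - 5*u^5 + 5*u^4 + 5*u^3 - 7*u^2 - 8*u - 7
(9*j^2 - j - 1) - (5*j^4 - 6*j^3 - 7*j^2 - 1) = -5*j^4 + 6*j^3 + 16*j^2 - j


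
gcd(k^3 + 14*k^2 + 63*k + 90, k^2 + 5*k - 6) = k + 6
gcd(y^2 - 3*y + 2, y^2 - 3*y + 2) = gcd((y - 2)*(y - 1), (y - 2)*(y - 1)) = y^2 - 3*y + 2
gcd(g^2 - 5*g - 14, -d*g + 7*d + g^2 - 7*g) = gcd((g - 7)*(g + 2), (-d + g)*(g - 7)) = g - 7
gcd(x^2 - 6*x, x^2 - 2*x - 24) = x - 6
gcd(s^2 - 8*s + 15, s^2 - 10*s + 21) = s - 3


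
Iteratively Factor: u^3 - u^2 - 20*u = (u - 5)*(u^2 + 4*u) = u*(u - 5)*(u + 4)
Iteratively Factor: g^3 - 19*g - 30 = (g + 3)*(g^2 - 3*g - 10) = (g + 2)*(g + 3)*(g - 5)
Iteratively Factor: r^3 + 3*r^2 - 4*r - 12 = (r - 2)*(r^2 + 5*r + 6) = (r - 2)*(r + 2)*(r + 3)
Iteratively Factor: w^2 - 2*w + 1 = (w - 1)*(w - 1)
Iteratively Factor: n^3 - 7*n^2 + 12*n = (n)*(n^2 - 7*n + 12) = n*(n - 3)*(n - 4)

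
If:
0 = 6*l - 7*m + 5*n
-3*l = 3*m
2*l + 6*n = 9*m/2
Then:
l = 0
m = 0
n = 0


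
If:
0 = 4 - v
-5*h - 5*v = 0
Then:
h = -4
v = 4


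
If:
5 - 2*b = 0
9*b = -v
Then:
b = 5/2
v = -45/2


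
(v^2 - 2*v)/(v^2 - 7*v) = (v - 2)/(v - 7)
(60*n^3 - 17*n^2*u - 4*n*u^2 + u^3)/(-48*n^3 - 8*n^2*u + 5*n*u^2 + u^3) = (-5*n + u)/(4*n + u)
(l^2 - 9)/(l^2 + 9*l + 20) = (l^2 - 9)/(l^2 + 9*l + 20)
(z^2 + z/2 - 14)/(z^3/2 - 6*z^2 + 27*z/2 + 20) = (2*z^2 + z - 28)/(z^3 - 12*z^2 + 27*z + 40)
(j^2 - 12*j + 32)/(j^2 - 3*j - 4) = (j - 8)/(j + 1)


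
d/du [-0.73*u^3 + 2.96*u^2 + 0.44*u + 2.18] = -2.19*u^2 + 5.92*u + 0.44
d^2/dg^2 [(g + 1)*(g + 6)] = 2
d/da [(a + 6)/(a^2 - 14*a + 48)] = (a^2 - 14*a - 2*(a - 7)*(a + 6) + 48)/(a^2 - 14*a + 48)^2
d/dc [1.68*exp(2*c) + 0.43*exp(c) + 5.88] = (3.36*exp(c) + 0.43)*exp(c)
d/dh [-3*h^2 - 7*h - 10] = -6*h - 7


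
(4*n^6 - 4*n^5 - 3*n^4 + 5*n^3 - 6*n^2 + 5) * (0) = 0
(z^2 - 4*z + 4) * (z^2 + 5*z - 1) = z^4 + z^3 - 17*z^2 + 24*z - 4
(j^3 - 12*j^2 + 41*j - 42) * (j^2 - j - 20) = j^5 - 13*j^4 + 33*j^3 + 157*j^2 - 778*j + 840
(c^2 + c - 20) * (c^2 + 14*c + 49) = c^4 + 15*c^3 + 43*c^2 - 231*c - 980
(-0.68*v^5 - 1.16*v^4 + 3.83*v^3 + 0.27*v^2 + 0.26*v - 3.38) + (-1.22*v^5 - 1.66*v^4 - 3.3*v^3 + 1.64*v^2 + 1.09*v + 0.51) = -1.9*v^5 - 2.82*v^4 + 0.53*v^3 + 1.91*v^2 + 1.35*v - 2.87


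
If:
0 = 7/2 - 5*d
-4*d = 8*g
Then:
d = 7/10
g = -7/20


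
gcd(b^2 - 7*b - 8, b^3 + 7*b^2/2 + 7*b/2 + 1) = b + 1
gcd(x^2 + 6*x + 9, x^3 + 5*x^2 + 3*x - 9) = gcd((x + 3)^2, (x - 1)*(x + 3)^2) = x^2 + 6*x + 9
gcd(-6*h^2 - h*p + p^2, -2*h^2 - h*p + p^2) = 1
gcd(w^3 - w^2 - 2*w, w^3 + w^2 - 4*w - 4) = w^2 - w - 2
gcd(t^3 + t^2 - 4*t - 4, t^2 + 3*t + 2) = t^2 + 3*t + 2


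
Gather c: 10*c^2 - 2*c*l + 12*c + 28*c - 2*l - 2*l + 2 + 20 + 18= 10*c^2 + c*(40 - 2*l) - 4*l + 40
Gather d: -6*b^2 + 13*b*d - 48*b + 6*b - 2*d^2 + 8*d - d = -6*b^2 - 42*b - 2*d^2 + d*(13*b + 7)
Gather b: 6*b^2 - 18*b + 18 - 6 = 6*b^2 - 18*b + 12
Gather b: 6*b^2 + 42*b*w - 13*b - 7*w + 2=6*b^2 + b*(42*w - 13) - 7*w + 2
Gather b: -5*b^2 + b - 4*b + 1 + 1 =-5*b^2 - 3*b + 2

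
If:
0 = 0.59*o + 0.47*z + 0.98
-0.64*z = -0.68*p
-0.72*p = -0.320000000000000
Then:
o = -2.04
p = 0.44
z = 0.47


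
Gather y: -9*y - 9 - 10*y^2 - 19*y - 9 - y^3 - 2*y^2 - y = -y^3 - 12*y^2 - 29*y - 18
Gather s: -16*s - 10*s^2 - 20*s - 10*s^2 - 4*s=-20*s^2 - 40*s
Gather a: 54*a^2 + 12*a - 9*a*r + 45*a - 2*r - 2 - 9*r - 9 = 54*a^2 + a*(57 - 9*r) - 11*r - 11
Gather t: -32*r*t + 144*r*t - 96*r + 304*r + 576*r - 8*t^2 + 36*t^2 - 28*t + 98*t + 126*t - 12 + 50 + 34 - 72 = 784*r + 28*t^2 + t*(112*r + 196)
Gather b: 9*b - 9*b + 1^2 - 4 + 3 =0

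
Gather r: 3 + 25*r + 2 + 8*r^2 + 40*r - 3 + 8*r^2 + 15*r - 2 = 16*r^2 + 80*r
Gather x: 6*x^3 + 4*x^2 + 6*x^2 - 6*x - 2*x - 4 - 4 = 6*x^3 + 10*x^2 - 8*x - 8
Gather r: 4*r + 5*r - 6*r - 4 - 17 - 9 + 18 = 3*r - 12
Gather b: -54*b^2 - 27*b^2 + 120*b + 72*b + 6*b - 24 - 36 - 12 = -81*b^2 + 198*b - 72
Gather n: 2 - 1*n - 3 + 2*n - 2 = n - 3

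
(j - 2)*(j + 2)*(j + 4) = j^3 + 4*j^2 - 4*j - 16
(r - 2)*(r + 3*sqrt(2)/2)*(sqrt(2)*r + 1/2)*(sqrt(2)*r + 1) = 2*r^4 - 4*r^3 + 9*sqrt(2)*r^3/2 - 9*sqrt(2)*r^2 + 5*r^2 - 10*r + 3*sqrt(2)*r/4 - 3*sqrt(2)/2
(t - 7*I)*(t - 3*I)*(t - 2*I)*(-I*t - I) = -I*t^4 - 12*t^3 - I*t^3 - 12*t^2 + 41*I*t^2 + 42*t + 41*I*t + 42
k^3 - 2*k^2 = k^2*(k - 2)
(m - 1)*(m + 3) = m^2 + 2*m - 3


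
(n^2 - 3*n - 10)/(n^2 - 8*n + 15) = (n + 2)/(n - 3)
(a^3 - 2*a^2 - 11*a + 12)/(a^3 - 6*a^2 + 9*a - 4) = (a + 3)/(a - 1)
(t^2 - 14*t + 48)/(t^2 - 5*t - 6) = (t - 8)/(t + 1)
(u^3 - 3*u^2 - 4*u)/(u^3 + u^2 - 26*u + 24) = u*(u + 1)/(u^2 + 5*u - 6)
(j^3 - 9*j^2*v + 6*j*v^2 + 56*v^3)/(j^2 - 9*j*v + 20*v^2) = (-j^2 + 5*j*v + 14*v^2)/(-j + 5*v)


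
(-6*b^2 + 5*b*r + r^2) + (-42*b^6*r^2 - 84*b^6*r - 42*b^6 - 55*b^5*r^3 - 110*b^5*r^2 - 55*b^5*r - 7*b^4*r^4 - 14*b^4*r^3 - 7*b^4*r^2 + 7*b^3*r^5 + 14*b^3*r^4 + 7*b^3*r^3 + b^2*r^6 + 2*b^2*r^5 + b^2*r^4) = -42*b^6*r^2 - 84*b^6*r - 42*b^6 - 55*b^5*r^3 - 110*b^5*r^2 - 55*b^5*r - 7*b^4*r^4 - 14*b^4*r^3 - 7*b^4*r^2 + 7*b^3*r^5 + 14*b^3*r^4 + 7*b^3*r^3 + b^2*r^6 + 2*b^2*r^5 + b^2*r^4 - 6*b^2 + 5*b*r + r^2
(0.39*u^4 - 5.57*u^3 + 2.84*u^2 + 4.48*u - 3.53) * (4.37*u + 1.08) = 1.7043*u^5 - 23.9197*u^4 + 6.3952*u^3 + 22.6448*u^2 - 10.5877*u - 3.8124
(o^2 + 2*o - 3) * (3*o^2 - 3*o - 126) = 3*o^4 + 3*o^3 - 141*o^2 - 243*o + 378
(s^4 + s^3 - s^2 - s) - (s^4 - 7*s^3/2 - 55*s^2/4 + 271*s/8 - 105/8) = 9*s^3/2 + 51*s^2/4 - 279*s/8 + 105/8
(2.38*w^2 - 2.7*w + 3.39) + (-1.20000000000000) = 2.38*w^2 - 2.7*w + 2.19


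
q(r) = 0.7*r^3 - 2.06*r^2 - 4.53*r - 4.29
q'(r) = 2.1*r^2 - 4.12*r - 4.53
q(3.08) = -17.33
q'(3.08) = 2.70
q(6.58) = 76.14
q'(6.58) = 59.28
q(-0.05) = -4.07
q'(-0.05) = -4.32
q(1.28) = -12.00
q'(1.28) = -6.36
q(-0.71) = -2.36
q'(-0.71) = -0.55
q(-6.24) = -226.31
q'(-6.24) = 102.95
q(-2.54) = -17.55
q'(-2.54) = 19.48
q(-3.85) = -57.33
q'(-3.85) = 42.46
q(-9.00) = -640.68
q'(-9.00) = 202.65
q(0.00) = -4.29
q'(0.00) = -4.53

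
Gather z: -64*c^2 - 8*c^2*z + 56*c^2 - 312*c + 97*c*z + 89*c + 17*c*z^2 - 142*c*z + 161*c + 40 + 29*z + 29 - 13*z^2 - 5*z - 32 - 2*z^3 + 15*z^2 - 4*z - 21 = -8*c^2 - 62*c - 2*z^3 + z^2*(17*c + 2) + z*(-8*c^2 - 45*c + 20) + 16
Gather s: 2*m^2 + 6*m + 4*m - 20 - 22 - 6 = 2*m^2 + 10*m - 48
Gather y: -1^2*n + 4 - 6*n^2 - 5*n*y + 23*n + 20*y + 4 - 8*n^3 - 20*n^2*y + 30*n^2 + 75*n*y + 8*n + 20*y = -8*n^3 + 24*n^2 + 30*n + y*(-20*n^2 + 70*n + 40) + 8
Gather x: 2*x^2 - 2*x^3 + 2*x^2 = -2*x^3 + 4*x^2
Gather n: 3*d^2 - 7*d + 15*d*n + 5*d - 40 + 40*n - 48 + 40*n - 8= 3*d^2 - 2*d + n*(15*d + 80) - 96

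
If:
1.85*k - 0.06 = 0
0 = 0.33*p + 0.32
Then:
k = 0.03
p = -0.97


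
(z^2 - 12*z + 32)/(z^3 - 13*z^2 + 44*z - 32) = 1/(z - 1)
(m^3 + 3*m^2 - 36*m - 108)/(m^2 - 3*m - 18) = m + 6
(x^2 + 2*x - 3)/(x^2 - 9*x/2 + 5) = 2*(x^2 + 2*x - 3)/(2*x^2 - 9*x + 10)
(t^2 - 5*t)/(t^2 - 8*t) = (t - 5)/(t - 8)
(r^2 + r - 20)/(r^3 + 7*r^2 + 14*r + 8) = (r^2 + r - 20)/(r^3 + 7*r^2 + 14*r + 8)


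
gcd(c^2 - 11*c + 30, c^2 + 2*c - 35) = c - 5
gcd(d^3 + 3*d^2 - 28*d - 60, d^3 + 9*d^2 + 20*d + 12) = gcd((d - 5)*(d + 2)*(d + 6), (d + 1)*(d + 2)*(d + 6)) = d^2 + 8*d + 12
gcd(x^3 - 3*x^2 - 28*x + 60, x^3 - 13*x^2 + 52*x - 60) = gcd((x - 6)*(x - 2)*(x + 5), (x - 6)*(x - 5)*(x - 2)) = x^2 - 8*x + 12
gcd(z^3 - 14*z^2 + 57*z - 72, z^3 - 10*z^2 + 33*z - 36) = z^2 - 6*z + 9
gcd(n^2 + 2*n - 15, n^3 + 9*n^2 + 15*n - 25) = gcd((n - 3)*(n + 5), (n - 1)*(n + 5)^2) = n + 5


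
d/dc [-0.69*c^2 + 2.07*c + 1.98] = 2.07 - 1.38*c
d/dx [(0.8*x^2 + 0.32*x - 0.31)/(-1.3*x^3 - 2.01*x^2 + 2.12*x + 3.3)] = (1.04*x^4 + 0.832000000000001*x^3 + 1.1302*x^2 + 4.0338*x + 1.7132)/(1.69*x^6 + 5.226*x^5 - 1.4719*x^4 - 17.1024*x^3 - 8.7716*x^2 + 13.992*x + 10.89)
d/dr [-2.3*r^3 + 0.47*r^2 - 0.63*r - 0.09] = -6.9*r^2 + 0.94*r - 0.63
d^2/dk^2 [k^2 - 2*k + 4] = 2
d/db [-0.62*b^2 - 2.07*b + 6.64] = -1.24*b - 2.07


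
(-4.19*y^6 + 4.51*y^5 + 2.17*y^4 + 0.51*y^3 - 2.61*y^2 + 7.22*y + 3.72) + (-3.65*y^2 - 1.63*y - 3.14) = -4.19*y^6 + 4.51*y^5 + 2.17*y^4 + 0.51*y^3 - 6.26*y^2 + 5.59*y + 0.58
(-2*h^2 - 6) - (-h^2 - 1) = -h^2 - 5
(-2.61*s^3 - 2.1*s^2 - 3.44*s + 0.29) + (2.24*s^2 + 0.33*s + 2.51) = -2.61*s^3 + 0.14*s^2 - 3.11*s + 2.8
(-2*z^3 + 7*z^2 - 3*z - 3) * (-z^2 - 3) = 2*z^5 - 7*z^4 + 9*z^3 - 18*z^2 + 9*z + 9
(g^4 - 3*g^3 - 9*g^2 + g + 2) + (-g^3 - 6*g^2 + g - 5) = g^4 - 4*g^3 - 15*g^2 + 2*g - 3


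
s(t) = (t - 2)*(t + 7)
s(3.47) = 15.39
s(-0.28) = -15.32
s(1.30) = -5.81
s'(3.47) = 11.94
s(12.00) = 190.00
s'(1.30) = 7.60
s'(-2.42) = 0.16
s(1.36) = -5.35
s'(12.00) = 29.00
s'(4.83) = 14.66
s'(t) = 2*t + 5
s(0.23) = -12.80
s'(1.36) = 7.72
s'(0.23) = 5.46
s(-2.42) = -20.24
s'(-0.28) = 4.44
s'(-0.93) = 3.14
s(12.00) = 190.00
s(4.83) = 33.48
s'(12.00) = 29.00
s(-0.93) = -17.79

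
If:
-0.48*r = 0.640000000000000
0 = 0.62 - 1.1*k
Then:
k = 0.56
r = -1.33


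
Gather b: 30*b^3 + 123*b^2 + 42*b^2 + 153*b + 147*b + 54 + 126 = 30*b^3 + 165*b^2 + 300*b + 180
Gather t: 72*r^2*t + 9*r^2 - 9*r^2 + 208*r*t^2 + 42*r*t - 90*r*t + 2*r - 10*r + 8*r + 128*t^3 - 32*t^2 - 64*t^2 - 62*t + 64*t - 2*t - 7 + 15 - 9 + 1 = 128*t^3 + t^2*(208*r - 96) + t*(72*r^2 - 48*r)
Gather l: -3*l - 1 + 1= -3*l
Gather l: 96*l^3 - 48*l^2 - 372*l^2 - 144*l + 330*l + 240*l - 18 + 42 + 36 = 96*l^3 - 420*l^2 + 426*l + 60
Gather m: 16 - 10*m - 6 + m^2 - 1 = m^2 - 10*m + 9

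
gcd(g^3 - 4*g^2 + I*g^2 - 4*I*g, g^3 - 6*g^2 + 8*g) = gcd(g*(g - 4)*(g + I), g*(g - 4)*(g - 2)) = g^2 - 4*g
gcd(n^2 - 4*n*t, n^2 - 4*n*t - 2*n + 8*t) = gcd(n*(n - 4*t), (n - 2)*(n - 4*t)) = -n + 4*t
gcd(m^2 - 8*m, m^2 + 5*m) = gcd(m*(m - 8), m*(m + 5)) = m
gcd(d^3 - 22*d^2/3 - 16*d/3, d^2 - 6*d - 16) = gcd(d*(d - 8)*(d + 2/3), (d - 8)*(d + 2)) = d - 8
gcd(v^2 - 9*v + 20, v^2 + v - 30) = v - 5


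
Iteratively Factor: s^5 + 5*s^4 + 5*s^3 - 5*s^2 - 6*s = (s - 1)*(s^4 + 6*s^3 + 11*s^2 + 6*s) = (s - 1)*(s + 2)*(s^3 + 4*s^2 + 3*s) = (s - 1)*(s + 2)*(s + 3)*(s^2 + s) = s*(s - 1)*(s + 2)*(s + 3)*(s + 1)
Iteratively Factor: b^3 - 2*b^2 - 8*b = (b)*(b^2 - 2*b - 8) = b*(b + 2)*(b - 4)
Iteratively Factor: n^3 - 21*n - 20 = (n + 4)*(n^2 - 4*n - 5) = (n - 5)*(n + 4)*(n + 1)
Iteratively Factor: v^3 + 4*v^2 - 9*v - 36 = (v - 3)*(v^2 + 7*v + 12) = (v - 3)*(v + 4)*(v + 3)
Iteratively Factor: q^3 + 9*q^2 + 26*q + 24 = (q + 4)*(q^2 + 5*q + 6) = (q + 3)*(q + 4)*(q + 2)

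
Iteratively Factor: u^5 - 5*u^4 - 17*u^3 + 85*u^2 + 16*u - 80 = (u - 4)*(u^4 - u^3 - 21*u^2 + u + 20) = (u - 4)*(u - 1)*(u^3 - 21*u - 20) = (u - 5)*(u - 4)*(u - 1)*(u^2 + 5*u + 4) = (u - 5)*(u - 4)*(u - 1)*(u + 4)*(u + 1)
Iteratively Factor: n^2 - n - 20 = (n + 4)*(n - 5)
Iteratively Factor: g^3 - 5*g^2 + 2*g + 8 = (g + 1)*(g^2 - 6*g + 8) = (g - 4)*(g + 1)*(g - 2)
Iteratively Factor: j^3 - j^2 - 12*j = (j - 4)*(j^2 + 3*j) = (j - 4)*(j + 3)*(j)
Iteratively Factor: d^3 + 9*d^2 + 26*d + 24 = (d + 2)*(d^2 + 7*d + 12) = (d + 2)*(d + 4)*(d + 3)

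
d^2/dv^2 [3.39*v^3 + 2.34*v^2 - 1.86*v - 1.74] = 20.34*v + 4.68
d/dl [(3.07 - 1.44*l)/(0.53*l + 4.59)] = (-4.365451*l - 37.806453)/(0.53*l + 4.59)^3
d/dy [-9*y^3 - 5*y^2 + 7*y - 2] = -27*y^2 - 10*y + 7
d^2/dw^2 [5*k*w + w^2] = 2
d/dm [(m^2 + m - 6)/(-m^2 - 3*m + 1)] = (-2*m^2 - 10*m - 17)/(m^4 + 6*m^3 + 7*m^2 - 6*m + 1)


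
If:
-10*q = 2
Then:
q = -1/5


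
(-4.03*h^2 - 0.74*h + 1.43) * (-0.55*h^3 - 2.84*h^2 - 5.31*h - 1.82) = 2.2165*h^5 + 11.8522*h^4 + 22.7144*h^3 + 7.2028*h^2 - 6.2465*h - 2.6026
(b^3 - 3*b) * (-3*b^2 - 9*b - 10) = -3*b^5 - 9*b^4 - b^3 + 27*b^2 + 30*b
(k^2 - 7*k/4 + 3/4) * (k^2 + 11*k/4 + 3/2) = k^4 + k^3 - 41*k^2/16 - 9*k/16 + 9/8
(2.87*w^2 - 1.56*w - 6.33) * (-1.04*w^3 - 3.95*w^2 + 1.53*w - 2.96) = -2.9848*w^5 - 9.7141*w^4 + 17.1363*w^3 + 14.1215*w^2 - 5.0673*w + 18.7368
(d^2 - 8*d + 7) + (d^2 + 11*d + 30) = 2*d^2 + 3*d + 37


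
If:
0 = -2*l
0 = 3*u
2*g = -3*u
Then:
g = 0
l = 0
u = 0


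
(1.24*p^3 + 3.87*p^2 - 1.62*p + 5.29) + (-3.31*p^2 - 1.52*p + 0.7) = 1.24*p^3 + 0.56*p^2 - 3.14*p + 5.99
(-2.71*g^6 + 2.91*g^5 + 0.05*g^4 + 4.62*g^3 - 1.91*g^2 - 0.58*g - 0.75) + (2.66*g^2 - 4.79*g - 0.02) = -2.71*g^6 + 2.91*g^5 + 0.05*g^4 + 4.62*g^3 + 0.75*g^2 - 5.37*g - 0.77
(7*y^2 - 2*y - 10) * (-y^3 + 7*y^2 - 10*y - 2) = -7*y^5 + 51*y^4 - 74*y^3 - 64*y^2 + 104*y + 20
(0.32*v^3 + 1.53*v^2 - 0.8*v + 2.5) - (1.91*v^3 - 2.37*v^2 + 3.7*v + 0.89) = -1.59*v^3 + 3.9*v^2 - 4.5*v + 1.61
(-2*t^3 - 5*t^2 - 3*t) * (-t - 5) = 2*t^4 + 15*t^3 + 28*t^2 + 15*t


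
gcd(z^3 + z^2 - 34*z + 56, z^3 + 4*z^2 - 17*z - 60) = z - 4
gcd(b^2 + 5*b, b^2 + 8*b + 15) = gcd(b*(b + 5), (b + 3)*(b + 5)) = b + 5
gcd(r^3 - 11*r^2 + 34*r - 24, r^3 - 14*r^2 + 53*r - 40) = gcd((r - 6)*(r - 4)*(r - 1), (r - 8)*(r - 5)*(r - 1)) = r - 1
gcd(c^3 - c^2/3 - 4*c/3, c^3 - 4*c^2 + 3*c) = c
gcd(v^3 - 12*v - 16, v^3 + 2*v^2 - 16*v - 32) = v^2 - 2*v - 8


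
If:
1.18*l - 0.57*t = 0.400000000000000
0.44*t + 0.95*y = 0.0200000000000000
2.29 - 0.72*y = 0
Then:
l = -2.96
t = -6.82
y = 3.18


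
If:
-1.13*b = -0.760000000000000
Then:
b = 0.67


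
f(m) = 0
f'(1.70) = 0.00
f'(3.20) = 0.00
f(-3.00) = 0.00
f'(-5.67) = 0.00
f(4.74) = 0.00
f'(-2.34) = 0.00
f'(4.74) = 0.00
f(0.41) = 0.00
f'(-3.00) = 0.00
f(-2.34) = 0.00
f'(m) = 0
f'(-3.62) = 0.00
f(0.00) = 0.00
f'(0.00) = 0.00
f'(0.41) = 0.00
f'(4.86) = 0.00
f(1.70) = 0.00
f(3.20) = 0.00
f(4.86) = 0.00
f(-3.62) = 0.00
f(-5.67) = 0.00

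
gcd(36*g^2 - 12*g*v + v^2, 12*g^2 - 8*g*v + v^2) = -6*g + v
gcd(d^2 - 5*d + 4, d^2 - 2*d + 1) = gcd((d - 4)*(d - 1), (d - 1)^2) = d - 1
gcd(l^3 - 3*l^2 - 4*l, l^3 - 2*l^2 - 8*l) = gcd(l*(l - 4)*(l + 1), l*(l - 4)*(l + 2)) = l^2 - 4*l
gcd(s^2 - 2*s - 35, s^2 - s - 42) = s - 7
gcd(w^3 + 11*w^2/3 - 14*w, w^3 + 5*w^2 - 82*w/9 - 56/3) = w^2 + 11*w/3 - 14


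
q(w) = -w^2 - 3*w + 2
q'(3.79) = -10.58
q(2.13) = -8.93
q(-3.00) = 2.00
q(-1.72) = 4.20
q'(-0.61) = -1.78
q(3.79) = -23.73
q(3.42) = -19.96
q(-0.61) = 3.46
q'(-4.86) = 6.72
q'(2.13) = -7.26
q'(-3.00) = 3.00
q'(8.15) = -19.30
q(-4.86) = -7.04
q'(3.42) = -9.84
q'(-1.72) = 0.44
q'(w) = -2*w - 3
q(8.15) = -88.87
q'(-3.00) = 3.00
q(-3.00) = 2.00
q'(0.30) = -3.60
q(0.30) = 1.01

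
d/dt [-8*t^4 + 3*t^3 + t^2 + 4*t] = -32*t^3 + 9*t^2 + 2*t + 4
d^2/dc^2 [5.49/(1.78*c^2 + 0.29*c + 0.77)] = (-34.789032*c^2 - 5.667876*c + 5.49*(3.56*c + 0.29)*(7.12*c + 0.58) - 15.049188)/(1.78*c^2 + 0.29*c + 0.77)^3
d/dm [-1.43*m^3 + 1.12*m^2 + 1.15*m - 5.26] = -4.29*m^2 + 2.24*m + 1.15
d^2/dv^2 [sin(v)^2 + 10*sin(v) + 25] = -10*sin(v) + 2*cos(2*v)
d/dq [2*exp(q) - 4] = 2*exp(q)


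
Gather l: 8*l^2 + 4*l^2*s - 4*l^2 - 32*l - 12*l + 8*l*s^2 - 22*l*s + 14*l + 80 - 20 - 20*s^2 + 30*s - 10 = l^2*(4*s + 4) + l*(8*s^2 - 22*s - 30) - 20*s^2 + 30*s + 50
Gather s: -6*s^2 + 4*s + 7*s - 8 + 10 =-6*s^2 + 11*s + 2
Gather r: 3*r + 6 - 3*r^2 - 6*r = -3*r^2 - 3*r + 6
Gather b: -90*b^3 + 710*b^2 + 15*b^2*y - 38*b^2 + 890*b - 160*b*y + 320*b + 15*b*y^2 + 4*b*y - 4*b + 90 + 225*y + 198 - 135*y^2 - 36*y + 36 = -90*b^3 + b^2*(15*y + 672) + b*(15*y^2 - 156*y + 1206) - 135*y^2 + 189*y + 324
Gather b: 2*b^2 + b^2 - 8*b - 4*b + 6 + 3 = 3*b^2 - 12*b + 9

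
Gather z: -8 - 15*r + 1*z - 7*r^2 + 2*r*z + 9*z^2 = -7*r^2 - 15*r + 9*z^2 + z*(2*r + 1) - 8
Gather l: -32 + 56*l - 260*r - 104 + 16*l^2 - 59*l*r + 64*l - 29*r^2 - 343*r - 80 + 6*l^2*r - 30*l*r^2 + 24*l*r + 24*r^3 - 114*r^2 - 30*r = l^2*(6*r + 16) + l*(-30*r^2 - 35*r + 120) + 24*r^3 - 143*r^2 - 633*r - 216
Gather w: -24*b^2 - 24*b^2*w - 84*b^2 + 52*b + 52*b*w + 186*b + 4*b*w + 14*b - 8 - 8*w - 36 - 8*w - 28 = -108*b^2 + 252*b + w*(-24*b^2 + 56*b - 16) - 72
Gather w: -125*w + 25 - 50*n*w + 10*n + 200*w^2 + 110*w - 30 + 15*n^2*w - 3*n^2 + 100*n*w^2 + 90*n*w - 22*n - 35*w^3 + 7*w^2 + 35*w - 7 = -3*n^2 - 12*n - 35*w^3 + w^2*(100*n + 207) + w*(15*n^2 + 40*n + 20) - 12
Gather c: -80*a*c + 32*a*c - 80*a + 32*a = -48*a*c - 48*a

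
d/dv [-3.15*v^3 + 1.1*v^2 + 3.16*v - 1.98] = -9.45*v^2 + 2.2*v + 3.16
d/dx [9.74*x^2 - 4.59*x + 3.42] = 19.48*x - 4.59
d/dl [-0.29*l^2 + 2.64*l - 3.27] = 2.64 - 0.58*l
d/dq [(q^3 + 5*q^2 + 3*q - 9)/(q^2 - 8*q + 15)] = (q^4 - 16*q^3 + 2*q^2 + 168*q - 27)/(q^4 - 16*q^3 + 94*q^2 - 240*q + 225)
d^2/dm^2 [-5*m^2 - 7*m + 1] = -10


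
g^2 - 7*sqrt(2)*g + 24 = (g - 4*sqrt(2))*(g - 3*sqrt(2))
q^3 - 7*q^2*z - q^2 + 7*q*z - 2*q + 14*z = (q - 2)*(q + 1)*(q - 7*z)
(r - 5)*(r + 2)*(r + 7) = r^3 + 4*r^2 - 31*r - 70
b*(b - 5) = b^2 - 5*b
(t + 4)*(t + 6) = t^2 + 10*t + 24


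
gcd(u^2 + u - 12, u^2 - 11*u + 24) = u - 3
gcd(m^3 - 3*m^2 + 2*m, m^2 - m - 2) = m - 2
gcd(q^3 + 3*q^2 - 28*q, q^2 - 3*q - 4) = q - 4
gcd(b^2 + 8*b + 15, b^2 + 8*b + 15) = b^2 + 8*b + 15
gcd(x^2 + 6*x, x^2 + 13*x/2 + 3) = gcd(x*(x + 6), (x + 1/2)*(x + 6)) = x + 6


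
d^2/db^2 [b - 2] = 0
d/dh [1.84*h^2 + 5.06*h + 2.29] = 3.68*h + 5.06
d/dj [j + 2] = 1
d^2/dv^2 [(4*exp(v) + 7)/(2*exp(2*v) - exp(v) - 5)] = (16*exp(4*v) + 120*exp(3*v) + 198*exp(2*v) + 267*exp(v) + 65)*exp(v)/(8*exp(6*v) - 12*exp(5*v) - 54*exp(4*v) + 59*exp(3*v) + 135*exp(2*v) - 75*exp(v) - 125)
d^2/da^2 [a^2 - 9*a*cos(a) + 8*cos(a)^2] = 9*a*cos(a) + 32*sin(a)^2 + 18*sin(a) - 14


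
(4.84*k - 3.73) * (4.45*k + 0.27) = 21.538*k^2 - 15.2917*k - 1.0071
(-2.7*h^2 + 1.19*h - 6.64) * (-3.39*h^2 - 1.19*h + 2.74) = 9.153*h^4 - 0.821099999999999*h^3 + 13.6955*h^2 + 11.1622*h - 18.1936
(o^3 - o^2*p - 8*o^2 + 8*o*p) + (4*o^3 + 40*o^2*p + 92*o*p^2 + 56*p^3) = 5*o^3 + 39*o^2*p - 8*o^2 + 92*o*p^2 + 8*o*p + 56*p^3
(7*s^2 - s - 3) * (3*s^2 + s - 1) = 21*s^4 + 4*s^3 - 17*s^2 - 2*s + 3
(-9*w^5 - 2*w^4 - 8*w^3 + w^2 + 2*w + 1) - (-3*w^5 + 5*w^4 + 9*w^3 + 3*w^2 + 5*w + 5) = -6*w^5 - 7*w^4 - 17*w^3 - 2*w^2 - 3*w - 4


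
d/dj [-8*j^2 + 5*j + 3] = 5 - 16*j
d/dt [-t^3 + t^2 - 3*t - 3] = -3*t^2 + 2*t - 3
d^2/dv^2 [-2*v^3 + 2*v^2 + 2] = 4 - 12*v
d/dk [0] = 0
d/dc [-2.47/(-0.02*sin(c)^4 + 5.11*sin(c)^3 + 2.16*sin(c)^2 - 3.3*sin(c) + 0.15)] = (-0.1976*sin(c)^3 + 37.8651*sin(c)^2 + 10.6704*sin(c) - 8.151)*cos(c)/(-0.02*sin(c)^4 + 5.11*sin(c)^3 + 2.16*sin(c)^2 - 3.3*sin(c) + 0.15)^2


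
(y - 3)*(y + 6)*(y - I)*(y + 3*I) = y^4 + 3*y^3 + 2*I*y^3 - 15*y^2 + 6*I*y^2 + 9*y - 36*I*y - 54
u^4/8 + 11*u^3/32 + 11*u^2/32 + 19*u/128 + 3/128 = (u/4 + 1/4)*(u/2 + 1/4)*(u + 1/2)*(u + 3/4)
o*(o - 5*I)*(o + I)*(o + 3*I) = o^4 - I*o^3 + 17*o^2 + 15*I*o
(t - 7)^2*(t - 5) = t^3 - 19*t^2 + 119*t - 245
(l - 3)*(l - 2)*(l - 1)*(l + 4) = l^4 - 2*l^3 - 13*l^2 + 38*l - 24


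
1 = 1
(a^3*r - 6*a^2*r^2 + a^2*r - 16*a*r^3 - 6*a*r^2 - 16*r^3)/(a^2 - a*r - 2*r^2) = r*(-a^3 + 6*a^2*r - a^2 + 16*a*r^2 + 6*a*r + 16*r^2)/(-a^2 + a*r + 2*r^2)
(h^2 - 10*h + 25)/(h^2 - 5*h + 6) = (h^2 - 10*h + 25)/(h^2 - 5*h + 6)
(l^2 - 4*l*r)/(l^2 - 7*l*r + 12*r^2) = l/(l - 3*r)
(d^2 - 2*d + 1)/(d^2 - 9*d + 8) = (d - 1)/(d - 8)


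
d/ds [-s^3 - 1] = -3*s^2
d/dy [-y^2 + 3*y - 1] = 3 - 2*y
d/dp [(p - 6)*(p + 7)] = 2*p + 1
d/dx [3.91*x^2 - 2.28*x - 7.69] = 7.82*x - 2.28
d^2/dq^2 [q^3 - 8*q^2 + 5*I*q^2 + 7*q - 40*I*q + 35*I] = 6*q - 16 + 10*I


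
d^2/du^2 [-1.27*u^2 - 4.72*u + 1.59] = -2.54000000000000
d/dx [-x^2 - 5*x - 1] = -2*x - 5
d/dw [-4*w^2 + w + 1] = 1 - 8*w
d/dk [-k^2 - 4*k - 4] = -2*k - 4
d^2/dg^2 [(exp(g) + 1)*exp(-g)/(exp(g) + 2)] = (exp(3*g) + 2*exp(2*g) + 6*exp(g) + 4)*exp(-g)/(exp(3*g) + 6*exp(2*g) + 12*exp(g) + 8)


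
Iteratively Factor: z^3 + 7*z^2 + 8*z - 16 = (z + 4)*(z^2 + 3*z - 4) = (z - 1)*(z + 4)*(z + 4)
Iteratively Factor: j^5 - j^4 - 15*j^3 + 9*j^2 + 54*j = (j + 3)*(j^4 - 4*j^3 - 3*j^2 + 18*j) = (j - 3)*(j + 3)*(j^3 - j^2 - 6*j) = j*(j - 3)*(j + 3)*(j^2 - j - 6) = j*(j - 3)^2*(j + 3)*(j + 2)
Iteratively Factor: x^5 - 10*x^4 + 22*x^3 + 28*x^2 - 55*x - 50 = (x - 5)*(x^4 - 5*x^3 - 3*x^2 + 13*x + 10) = (x - 5)*(x + 1)*(x^3 - 6*x^2 + 3*x + 10) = (x - 5)^2*(x + 1)*(x^2 - x - 2) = (x - 5)^2*(x + 1)^2*(x - 2)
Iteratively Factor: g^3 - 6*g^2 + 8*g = (g - 4)*(g^2 - 2*g) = (g - 4)*(g - 2)*(g)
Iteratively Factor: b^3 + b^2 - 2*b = (b)*(b^2 + b - 2) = b*(b + 2)*(b - 1)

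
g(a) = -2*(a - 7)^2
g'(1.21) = 23.16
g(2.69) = -37.15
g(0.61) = -81.66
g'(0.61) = 25.56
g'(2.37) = 18.52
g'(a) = 28 - 4*a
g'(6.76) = 0.96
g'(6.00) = 4.00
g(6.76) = -0.12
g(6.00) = -2.00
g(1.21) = -67.05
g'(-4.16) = 44.64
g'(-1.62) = 34.48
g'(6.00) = 4.00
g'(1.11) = 23.56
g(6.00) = -2.00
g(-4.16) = -249.09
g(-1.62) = -148.61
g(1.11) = -69.38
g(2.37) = -42.87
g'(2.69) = 17.24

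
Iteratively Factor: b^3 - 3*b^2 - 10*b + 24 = (b - 2)*(b^2 - b - 12) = (b - 2)*(b + 3)*(b - 4)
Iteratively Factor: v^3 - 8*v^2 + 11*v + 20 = (v - 5)*(v^2 - 3*v - 4) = (v - 5)*(v - 4)*(v + 1)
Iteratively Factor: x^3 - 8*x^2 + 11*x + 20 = (x - 4)*(x^2 - 4*x - 5) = (x - 5)*(x - 4)*(x + 1)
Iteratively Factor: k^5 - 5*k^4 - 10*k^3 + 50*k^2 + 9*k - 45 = (k + 1)*(k^4 - 6*k^3 - 4*k^2 + 54*k - 45) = (k + 1)*(k + 3)*(k^3 - 9*k^2 + 23*k - 15) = (k - 3)*(k + 1)*(k + 3)*(k^2 - 6*k + 5) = (k - 3)*(k - 1)*(k + 1)*(k + 3)*(k - 5)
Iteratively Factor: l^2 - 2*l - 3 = (l + 1)*(l - 3)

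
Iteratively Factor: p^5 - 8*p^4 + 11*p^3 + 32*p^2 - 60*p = (p - 2)*(p^4 - 6*p^3 - p^2 + 30*p) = (p - 2)*(p + 2)*(p^3 - 8*p^2 + 15*p) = (p - 5)*(p - 2)*(p + 2)*(p^2 - 3*p) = p*(p - 5)*(p - 2)*(p + 2)*(p - 3)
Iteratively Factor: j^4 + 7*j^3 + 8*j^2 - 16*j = (j + 4)*(j^3 + 3*j^2 - 4*j) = (j - 1)*(j + 4)*(j^2 + 4*j) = (j - 1)*(j + 4)^2*(j)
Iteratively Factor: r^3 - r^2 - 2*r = (r)*(r^2 - r - 2) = r*(r - 2)*(r + 1)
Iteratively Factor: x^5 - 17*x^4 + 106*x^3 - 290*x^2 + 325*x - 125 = (x - 1)*(x^4 - 16*x^3 + 90*x^2 - 200*x + 125) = (x - 5)*(x - 1)*(x^3 - 11*x^2 + 35*x - 25) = (x - 5)*(x - 1)^2*(x^2 - 10*x + 25) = (x - 5)^2*(x - 1)^2*(x - 5)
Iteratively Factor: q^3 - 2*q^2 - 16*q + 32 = (q + 4)*(q^2 - 6*q + 8) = (q - 4)*(q + 4)*(q - 2)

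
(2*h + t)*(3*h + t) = 6*h^2 + 5*h*t + t^2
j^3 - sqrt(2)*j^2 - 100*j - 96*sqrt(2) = (j - 8*sqrt(2))*(j + sqrt(2))*(j + 6*sqrt(2))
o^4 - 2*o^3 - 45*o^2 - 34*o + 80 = (o - 8)*(o - 1)*(o + 2)*(o + 5)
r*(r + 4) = r^2 + 4*r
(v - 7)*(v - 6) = v^2 - 13*v + 42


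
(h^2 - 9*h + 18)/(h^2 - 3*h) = (h - 6)/h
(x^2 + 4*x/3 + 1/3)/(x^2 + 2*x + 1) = (x + 1/3)/(x + 1)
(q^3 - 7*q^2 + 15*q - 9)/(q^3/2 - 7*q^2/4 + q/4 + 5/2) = 4*(q^3 - 7*q^2 + 15*q - 9)/(2*q^3 - 7*q^2 + q + 10)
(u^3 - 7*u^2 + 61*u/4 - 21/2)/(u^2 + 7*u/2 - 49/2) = (u^2 - 7*u/2 + 3)/(u + 7)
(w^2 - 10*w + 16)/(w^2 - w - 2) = (w - 8)/(w + 1)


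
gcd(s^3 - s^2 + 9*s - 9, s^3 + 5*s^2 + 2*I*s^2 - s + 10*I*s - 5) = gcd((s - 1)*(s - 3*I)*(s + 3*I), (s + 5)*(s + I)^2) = 1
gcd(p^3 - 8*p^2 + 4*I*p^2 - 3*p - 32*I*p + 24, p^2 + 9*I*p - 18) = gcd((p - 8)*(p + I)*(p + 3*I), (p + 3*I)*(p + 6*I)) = p + 3*I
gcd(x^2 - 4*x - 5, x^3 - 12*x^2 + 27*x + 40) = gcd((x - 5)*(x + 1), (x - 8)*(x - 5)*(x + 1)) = x^2 - 4*x - 5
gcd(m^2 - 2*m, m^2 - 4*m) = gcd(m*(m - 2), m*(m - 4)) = m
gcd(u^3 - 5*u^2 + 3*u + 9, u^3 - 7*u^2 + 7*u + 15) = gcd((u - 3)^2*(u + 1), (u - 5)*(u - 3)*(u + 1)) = u^2 - 2*u - 3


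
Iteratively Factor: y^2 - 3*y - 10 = (y - 5)*(y + 2)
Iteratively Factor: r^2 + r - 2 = (r + 2)*(r - 1)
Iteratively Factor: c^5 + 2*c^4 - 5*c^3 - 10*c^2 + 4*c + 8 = (c + 1)*(c^4 + c^3 - 6*c^2 - 4*c + 8) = (c - 1)*(c + 1)*(c^3 + 2*c^2 - 4*c - 8) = (c - 1)*(c + 1)*(c + 2)*(c^2 - 4) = (c - 2)*(c - 1)*(c + 1)*(c + 2)*(c + 2)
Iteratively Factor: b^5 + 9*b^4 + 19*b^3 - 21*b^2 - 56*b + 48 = (b - 1)*(b^4 + 10*b^3 + 29*b^2 + 8*b - 48) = (b - 1)*(b + 4)*(b^3 + 6*b^2 + 5*b - 12) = (b - 1)*(b + 4)^2*(b^2 + 2*b - 3) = (b - 1)*(b + 3)*(b + 4)^2*(b - 1)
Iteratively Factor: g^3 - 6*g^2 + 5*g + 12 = (g + 1)*(g^2 - 7*g + 12) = (g - 3)*(g + 1)*(g - 4)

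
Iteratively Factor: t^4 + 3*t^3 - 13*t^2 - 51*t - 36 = (t + 3)*(t^3 - 13*t - 12) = (t + 1)*(t + 3)*(t^2 - t - 12) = (t - 4)*(t + 1)*(t + 3)*(t + 3)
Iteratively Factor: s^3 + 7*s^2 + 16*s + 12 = (s + 3)*(s^2 + 4*s + 4) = (s + 2)*(s + 3)*(s + 2)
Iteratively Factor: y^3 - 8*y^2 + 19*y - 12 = (y - 4)*(y^2 - 4*y + 3) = (y - 4)*(y - 1)*(y - 3)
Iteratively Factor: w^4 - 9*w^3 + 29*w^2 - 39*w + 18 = (w - 3)*(w^3 - 6*w^2 + 11*w - 6) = (w - 3)^2*(w^2 - 3*w + 2) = (w - 3)^2*(w - 2)*(w - 1)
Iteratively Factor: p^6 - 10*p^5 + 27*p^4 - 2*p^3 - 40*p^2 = (p)*(p^5 - 10*p^4 + 27*p^3 - 2*p^2 - 40*p) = p*(p - 5)*(p^4 - 5*p^3 + 2*p^2 + 8*p) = p^2*(p - 5)*(p^3 - 5*p^2 + 2*p + 8) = p^2*(p - 5)*(p - 4)*(p^2 - p - 2) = p^2*(p - 5)*(p - 4)*(p + 1)*(p - 2)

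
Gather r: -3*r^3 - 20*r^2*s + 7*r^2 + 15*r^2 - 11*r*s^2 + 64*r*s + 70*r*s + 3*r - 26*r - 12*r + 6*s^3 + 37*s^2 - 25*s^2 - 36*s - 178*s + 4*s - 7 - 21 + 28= -3*r^3 + r^2*(22 - 20*s) + r*(-11*s^2 + 134*s - 35) + 6*s^3 + 12*s^2 - 210*s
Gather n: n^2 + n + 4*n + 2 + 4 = n^2 + 5*n + 6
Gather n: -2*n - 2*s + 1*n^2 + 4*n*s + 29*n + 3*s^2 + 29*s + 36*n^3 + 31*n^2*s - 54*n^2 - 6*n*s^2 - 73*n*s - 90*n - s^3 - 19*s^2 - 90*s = 36*n^3 + n^2*(31*s - 53) + n*(-6*s^2 - 69*s - 63) - s^3 - 16*s^2 - 63*s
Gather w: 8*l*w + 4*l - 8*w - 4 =4*l + w*(8*l - 8) - 4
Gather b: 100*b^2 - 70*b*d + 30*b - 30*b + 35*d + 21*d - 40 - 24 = 100*b^2 - 70*b*d + 56*d - 64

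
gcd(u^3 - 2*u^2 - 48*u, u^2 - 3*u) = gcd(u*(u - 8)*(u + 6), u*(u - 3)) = u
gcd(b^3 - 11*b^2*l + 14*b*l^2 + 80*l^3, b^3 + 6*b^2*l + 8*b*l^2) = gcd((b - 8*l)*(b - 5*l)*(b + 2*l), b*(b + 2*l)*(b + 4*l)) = b + 2*l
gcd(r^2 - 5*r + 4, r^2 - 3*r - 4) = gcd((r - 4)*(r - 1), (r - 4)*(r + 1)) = r - 4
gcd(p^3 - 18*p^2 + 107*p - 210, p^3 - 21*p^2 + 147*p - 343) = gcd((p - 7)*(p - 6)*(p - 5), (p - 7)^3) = p - 7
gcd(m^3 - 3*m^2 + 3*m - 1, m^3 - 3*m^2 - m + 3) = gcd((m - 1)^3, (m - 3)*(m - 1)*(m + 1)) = m - 1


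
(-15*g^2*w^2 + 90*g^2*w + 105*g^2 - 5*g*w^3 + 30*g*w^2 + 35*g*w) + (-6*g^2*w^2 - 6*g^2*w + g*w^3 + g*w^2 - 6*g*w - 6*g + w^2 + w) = -21*g^2*w^2 + 84*g^2*w + 105*g^2 - 4*g*w^3 + 31*g*w^2 + 29*g*w - 6*g + w^2 + w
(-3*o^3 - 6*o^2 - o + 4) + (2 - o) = -3*o^3 - 6*o^2 - 2*o + 6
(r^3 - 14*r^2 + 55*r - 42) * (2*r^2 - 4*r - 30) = 2*r^5 - 32*r^4 + 136*r^3 + 116*r^2 - 1482*r + 1260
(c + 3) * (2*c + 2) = 2*c^2 + 8*c + 6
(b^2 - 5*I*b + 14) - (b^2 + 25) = -5*I*b - 11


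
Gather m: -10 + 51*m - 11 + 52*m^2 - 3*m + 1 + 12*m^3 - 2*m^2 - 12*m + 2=12*m^3 + 50*m^2 + 36*m - 18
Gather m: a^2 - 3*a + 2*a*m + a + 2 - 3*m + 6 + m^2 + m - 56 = a^2 - 2*a + m^2 + m*(2*a - 2) - 48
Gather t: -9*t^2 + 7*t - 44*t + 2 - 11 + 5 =-9*t^2 - 37*t - 4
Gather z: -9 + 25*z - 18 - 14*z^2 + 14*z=-14*z^2 + 39*z - 27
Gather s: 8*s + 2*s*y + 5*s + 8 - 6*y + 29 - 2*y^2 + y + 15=s*(2*y + 13) - 2*y^2 - 5*y + 52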